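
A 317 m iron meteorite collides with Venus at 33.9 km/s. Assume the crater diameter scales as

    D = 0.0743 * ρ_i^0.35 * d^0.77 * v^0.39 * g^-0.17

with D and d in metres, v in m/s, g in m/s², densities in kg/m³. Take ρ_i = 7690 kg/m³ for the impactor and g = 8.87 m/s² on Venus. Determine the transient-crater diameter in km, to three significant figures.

In SI units: v = 33900 m/s.
ρ_i^0.35 = 7690^0.35 = 22.91
d^0.77 = 317^0.77 = 84.30
v^0.39 = 33900^0.39 = 58.45
g^-0.17 = 8.87^-0.17 = 0.6900
D = 0.0743 × 22.91 × 84.30 × 58.45 × 0.6900 = 5787 m
   = 5.787 km

D ≈ 5.79 km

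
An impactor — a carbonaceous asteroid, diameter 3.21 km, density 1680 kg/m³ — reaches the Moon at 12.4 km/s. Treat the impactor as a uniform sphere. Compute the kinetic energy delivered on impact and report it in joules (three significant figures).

E ≈ 2.24 × 10^21 J

d = 3210 m; v = 12400 m/s.
Mass m = (π/6) ρ d³ = (π/6) × 1680 × (3210)³ = 2.910 × 10^13 kg
E = ½ m v² = 0.5 × 2.910 × 10^13 × (12400)² = 2.237 × 10^21 J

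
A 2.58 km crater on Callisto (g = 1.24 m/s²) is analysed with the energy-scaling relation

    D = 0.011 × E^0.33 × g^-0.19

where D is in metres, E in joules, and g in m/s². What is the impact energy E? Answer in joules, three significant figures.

Rearranging: E = [D / (0.011 · g^-0.19)]^(1/0.33).
D = 2580 m.
g^-0.19 = 1.24^-0.19 = 0.9600
D / (0.011 × 0.9600) = 2580 / (0.01056) = 2.443 × 10^5
E = (2.443 × 10^5)^3.0303 = 2.123 × 10^16 J

E ≈ 2.12 × 10^16 J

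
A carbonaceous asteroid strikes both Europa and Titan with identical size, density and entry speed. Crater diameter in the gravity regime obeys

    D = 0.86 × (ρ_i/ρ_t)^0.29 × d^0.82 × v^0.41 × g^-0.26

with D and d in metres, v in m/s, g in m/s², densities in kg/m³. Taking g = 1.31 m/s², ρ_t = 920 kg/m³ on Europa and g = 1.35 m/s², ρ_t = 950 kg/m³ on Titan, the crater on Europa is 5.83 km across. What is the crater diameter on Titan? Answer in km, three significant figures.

D ≈ 5.73 km

The impactor-only factors (d, v, ρ_i) cancel in the ratio, leaving D_Titan/D_Europa = (g_Titan/g_Europa)^-0.26 · (ρ_t,Europa/ρ_t,Titan)^0.29.
(1.35/1.31)^-0.26 = 1.031^-0.26 = 0.9921
(920/950)^0.29 = 0.9684^0.29 = 0.9907
Ratio = 0.9921 × 0.9907 = 0.9829
D_Titan = 0.9829 × 5.83 km = 5.73 km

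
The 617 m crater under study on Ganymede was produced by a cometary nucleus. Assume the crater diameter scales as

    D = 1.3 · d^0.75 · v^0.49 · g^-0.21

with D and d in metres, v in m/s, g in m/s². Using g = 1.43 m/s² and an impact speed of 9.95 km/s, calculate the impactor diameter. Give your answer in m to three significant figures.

Rearranging for d: d = [D / (1.3 · 9950^0.49 · 1.43^-0.21)]^(1/0.75).
9950^0.49 = 90.98
1.43^-0.21 = 0.9276
Denominator = 1.3 × 90.98 × 0.9276 = 109.7
D / 109.7 = 617 / 109.7 = 5.624
d = 5.624^(1/0.75) = 5.624^1.3333 = 10.00 m

d ≈ 10.0 m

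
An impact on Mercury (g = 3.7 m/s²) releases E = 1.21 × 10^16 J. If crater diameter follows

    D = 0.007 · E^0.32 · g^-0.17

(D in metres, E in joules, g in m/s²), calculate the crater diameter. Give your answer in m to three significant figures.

E^0.32 = (1.21 × 10^16)^0.32 = 1.401 × 10^5
g^-0.17 = 3.7^-0.17 = 0.8006
D = 0.007 × 1.401 × 10^5 × 0.8006 = 785.1 m

D ≈ 785 m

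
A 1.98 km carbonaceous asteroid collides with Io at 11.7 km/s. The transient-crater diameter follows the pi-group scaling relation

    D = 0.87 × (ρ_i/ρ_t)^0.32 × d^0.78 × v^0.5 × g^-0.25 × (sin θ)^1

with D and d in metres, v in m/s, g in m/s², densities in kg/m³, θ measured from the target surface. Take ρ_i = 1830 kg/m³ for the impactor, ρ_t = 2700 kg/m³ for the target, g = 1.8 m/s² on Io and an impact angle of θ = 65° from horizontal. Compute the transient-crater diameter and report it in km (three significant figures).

D ≈ 24.2 km

In SI units: d = 1980 m, v = 11700 m/s.
(ρ_i/ρ_t)^0.32 = (1830/2700)^0.32 = 0.8830
d^0.78 = 1980^0.78 = 372.7
v^0.5 = 11700^0.5 = 108.2
g^-0.25 = 1.8^-0.25 = 0.8633
(sin 65°)^1 = 0.9063^1 = 0.9063
D = 0.87 × 0.8830 × 372.7 × 108.2 × 0.8633 × 0.9063 = 24238 m
   = 24.24 km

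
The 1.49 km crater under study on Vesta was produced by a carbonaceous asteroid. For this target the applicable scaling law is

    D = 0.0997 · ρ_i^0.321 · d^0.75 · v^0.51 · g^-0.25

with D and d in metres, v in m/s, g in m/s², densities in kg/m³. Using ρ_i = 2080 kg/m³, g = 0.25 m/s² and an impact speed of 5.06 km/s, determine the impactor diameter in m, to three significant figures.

d ≈ 26.7 m

Rearranging for d: d = [D / (0.0997 · 2080^0.321 · 5060^0.51 · 0.25^-0.25)]^(1/0.75).
D = 1490 m.
2080^0.321 = 11.62
5060^0.51 = 77.47
0.25^-0.25 = 1.414
Denominator = 0.0997 × 11.62 × 77.47 × 1.414 = 126.9
D / 126.9 = 1490 / 126.9 = 11.74
d = 11.74^(1/0.75) = 11.74^1.3333 = 26.68 m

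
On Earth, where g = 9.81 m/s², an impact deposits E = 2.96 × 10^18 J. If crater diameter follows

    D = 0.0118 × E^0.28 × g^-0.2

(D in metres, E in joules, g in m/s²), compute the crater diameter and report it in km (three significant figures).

E^0.28 = (2.96 × 10^18)^0.28 = 1.486 × 10^5
g^-0.2 = 9.81^-0.2 = 0.6334
D = 0.0118 × 1.486 × 10^5 × 0.6334 = 1111 m
   = 1.111 km

D ≈ 1.11 km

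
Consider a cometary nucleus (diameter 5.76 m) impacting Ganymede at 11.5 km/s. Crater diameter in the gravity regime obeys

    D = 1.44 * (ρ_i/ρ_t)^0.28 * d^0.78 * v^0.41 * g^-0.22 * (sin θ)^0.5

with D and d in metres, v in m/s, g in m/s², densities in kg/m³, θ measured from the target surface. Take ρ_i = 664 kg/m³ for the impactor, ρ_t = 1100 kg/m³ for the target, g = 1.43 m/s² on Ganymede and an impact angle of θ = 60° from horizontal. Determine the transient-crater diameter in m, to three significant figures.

In SI units: v = 11500 m/s.
(ρ_i/ρ_t)^0.28 = (664/1100)^0.28 = 0.8682
d^0.78 = 5.76^0.78 = 3.919
v^0.41 = 11500^0.41 = 46.23
g^-0.22 = 1.43^-0.22 = 0.9243
(sin 60°)^0.5 = 0.8660^0.5 = 0.9306
D = 1.44 × 0.8682 × 3.919 × 46.23 × 0.9243 × 0.9306 = 194.8 m

D ≈ 195 m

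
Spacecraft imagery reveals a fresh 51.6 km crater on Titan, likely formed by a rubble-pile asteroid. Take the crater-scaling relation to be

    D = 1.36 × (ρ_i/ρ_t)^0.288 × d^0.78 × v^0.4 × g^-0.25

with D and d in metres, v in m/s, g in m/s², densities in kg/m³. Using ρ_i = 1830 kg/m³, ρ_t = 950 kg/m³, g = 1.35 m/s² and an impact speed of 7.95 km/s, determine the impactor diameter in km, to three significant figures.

Rearranging for d: d = [D / (1.36 · (1830/950)^0.288 · 7950^0.4 · 1.35^-0.25)]^(1/0.78).
D = 51600 m.
(1830/950)^0.288 = 1.208
7950^0.4 = 36.32
1.35^-0.25 = 0.9277
Denominator = 1.36 × 1.208 × 36.32 × 0.9277 = 55.36
D / 55.36 = 51600 / 55.36 = 932.1
d = 932.1^(1/0.78) = 932.1^1.2821 = 6414 m

d ≈ 6.41 km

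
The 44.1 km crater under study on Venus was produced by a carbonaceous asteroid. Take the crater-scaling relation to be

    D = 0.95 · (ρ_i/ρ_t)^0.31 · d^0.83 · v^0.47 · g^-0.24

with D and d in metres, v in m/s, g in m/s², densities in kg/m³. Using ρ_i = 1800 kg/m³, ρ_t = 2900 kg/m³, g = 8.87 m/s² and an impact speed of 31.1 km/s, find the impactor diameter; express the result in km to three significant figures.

Rearranging for d: d = [D / (0.95 · (1800/2900)^0.31 · 31100^0.47 · 8.87^-0.24)]^(1/0.83).
D = 44100 m.
(1800/2900)^0.31 = 0.8626
31100^0.47 = 129.3
8.87^-0.24 = 0.5922
Denominator = 0.95 × 0.8626 × 129.3 × 0.5922 = 62.75
D / 62.75 = 44100 / 62.75 = 702.8
d = 702.8^(1/0.83) = 702.8^1.2048 = 2691 m

d ≈ 2.69 km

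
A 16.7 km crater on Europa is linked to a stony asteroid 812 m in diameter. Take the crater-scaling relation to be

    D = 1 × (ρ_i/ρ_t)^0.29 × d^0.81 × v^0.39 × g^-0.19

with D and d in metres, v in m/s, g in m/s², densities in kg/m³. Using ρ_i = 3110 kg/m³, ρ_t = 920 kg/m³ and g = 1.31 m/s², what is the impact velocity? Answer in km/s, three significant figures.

v ≈ 28.1 km/s

Rearranging for v: v = [D / (1 · (3110/920)^0.29 · 812^0.81 · 1.31^-0.19)]^(1/0.39).
D = 16700 m.
(3110/920)^0.29 = 1.424
812^0.81 = 227.4
1.31^-0.19 = 0.9500
Denominator = 1 × 1.424 × 227.4 × 0.9500 = 307.6
D / 307.6 = 16700 / 307.6 = 54.29
v = 54.29^(1/0.39) = 54.29^2.5641 = 28054 m/s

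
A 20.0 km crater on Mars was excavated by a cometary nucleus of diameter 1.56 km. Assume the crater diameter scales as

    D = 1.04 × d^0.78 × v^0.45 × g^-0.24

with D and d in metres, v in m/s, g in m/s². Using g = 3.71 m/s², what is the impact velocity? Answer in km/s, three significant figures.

v ≈ 19.4 km/s

Rearranging for v: v = [D / (1.04 · 1560^0.78 · 3.71^-0.24)]^(1/0.45).
D = 20000 m.
1560^0.78 = 309.5
3.71^-0.24 = 0.7300
Denominator = 1.04 × 309.5 × 0.7300 = 235.0
D / 235.0 = 20000 / 235.0 = 85.11
v = 85.11^(1/0.45) = 85.11^2.2222 = 19445 m/s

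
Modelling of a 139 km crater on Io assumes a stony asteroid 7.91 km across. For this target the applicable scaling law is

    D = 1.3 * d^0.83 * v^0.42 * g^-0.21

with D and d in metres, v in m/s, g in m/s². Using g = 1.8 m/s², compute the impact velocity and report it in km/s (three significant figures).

v ≈ 25.0 km/s

Rearranging for v: v = [D / (1.3 · 7910^0.83 · 1.8^-0.21)]^(1/0.42).
D = 139000 m.
7910^0.83 = 1720
1.8^-0.21 = 0.8839
Denominator = 1.3 × 1720 × 0.8839 = 1976
D / 1976 = 139000 / 1976 = 70.34
v = 70.34^(1/0.42) = 70.34^2.381 = 25014 m/s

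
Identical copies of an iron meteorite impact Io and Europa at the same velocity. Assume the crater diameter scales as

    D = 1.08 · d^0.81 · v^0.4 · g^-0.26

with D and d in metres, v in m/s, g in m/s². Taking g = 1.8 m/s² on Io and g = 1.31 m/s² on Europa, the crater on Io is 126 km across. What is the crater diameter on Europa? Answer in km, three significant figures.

All impactor-dependent factors cancel in the ratio, leaving D_Europa/D_Io = (g_Europa/g_Io)^-0.26.
(1.31/1.8)^-0.26 = 0.7278^-0.26 = 1.086
D_Europa = 1.086 × 126 km = 137 km

D ≈ 137 km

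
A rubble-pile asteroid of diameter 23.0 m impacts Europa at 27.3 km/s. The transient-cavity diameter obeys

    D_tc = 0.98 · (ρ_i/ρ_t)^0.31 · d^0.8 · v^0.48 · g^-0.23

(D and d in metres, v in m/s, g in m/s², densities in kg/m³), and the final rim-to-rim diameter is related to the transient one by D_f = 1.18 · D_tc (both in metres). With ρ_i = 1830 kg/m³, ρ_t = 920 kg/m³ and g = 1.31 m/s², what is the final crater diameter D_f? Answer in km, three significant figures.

v = 27300 m/s.
(ρ_i/ρ_t)^0.31 = (1830/920)^0.31 = 1.238
d^0.8 = 23^0.8 = 12.29
v^0.48 = 27300^0.48 = 134.7
g^-0.23 = 1.31^-0.23 = 0.9398
D_tc = 0.98 × 1.238 × 12.29 × 134.7 × 0.9398 = 1888 m
D_f = 1.18 × 1888 = 2228 m
     = 2.228 km

D_f ≈ 2.23 km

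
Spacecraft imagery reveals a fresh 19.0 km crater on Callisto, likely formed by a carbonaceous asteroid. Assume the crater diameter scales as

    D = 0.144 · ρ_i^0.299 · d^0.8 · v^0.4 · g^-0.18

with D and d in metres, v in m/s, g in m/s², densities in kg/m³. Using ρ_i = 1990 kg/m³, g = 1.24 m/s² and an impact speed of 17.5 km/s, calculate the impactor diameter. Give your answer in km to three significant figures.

Rearranging for d: d = [D / (0.144 · 1990^0.299 · 17500^0.4 · 1.24^-0.18)]^(1/0.8).
D = 19000 m.
1990^0.299 = 9.691
17500^0.4 = 49.80
1.24^-0.18 = 0.9620
Denominator = 0.144 × 9.691 × 49.80 × 0.9620 = 66.86
D / 66.86 = 19000 / 66.86 = 284.2
d = 284.2^(1/0.8) = 284.2^1.25 = 1167 m

d ≈ 1.17 km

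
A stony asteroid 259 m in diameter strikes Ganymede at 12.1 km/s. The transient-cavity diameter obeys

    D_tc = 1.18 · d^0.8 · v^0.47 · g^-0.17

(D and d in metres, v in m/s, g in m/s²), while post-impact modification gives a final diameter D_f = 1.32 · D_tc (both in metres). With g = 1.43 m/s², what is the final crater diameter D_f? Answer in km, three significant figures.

D_f ≈ 10.4 km

v = 12100 m/s.
d^0.8 = 259^0.8 = 85.24
v^0.47 = 12100^0.47 = 82.97
g^-0.17 = 1.43^-0.17 = 0.9410
D_tc = 1.18 × 85.24 × 82.97 × 0.9410 = 7853 m
D_f = 1.32 × 7853 = 10366 m
     = 10.37 km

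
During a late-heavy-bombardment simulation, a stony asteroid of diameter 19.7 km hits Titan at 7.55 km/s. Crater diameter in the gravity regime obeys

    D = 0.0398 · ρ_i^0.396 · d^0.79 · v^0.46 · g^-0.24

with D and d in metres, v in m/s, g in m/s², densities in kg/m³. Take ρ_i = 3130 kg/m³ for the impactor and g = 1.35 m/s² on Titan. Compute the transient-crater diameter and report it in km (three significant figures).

In SI units: d = 19700 m, v = 7550 m/s.
ρ_i^0.396 = 3130^0.396 = 24.22
d^0.79 = 19700^0.79 = 2470
v^0.46 = 7550^0.46 = 60.79
g^-0.24 = 1.35^-0.24 = 0.9305
D = 0.0398 × 24.22 × 2470 × 60.79 × 0.9305 = 1.347 × 10^5 m
   = 134.7 km

D ≈ 135 km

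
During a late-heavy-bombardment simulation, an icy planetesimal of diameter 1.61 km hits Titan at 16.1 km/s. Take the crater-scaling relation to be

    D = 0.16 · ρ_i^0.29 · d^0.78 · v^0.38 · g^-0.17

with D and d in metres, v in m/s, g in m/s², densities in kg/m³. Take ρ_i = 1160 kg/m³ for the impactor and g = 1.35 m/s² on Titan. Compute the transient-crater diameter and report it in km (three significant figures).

D ≈ 14.8 km

In SI units: d = 1610 m, v = 16100 m/s.
ρ_i^0.29 = 1160^0.29 = 7.739
d^0.78 = 1610^0.78 = 317.2
v^0.38 = 16100^0.38 = 39.68
g^-0.17 = 1.35^-0.17 = 0.9503
D = 0.16 × 7.739 × 317.2 × 39.68 × 0.9503 = 14811 m
   = 14.81 km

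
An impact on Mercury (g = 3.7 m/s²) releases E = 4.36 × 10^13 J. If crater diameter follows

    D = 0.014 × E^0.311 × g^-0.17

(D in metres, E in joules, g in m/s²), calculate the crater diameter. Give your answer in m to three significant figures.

D ≈ 196 m

E^0.311 = (4.36 × 10^13)^0.311 = 1.745 × 10^4
g^-0.17 = 3.7^-0.17 = 0.8006
D = 0.014 × 1.745 × 10^4 × 0.8006 = 195.6 m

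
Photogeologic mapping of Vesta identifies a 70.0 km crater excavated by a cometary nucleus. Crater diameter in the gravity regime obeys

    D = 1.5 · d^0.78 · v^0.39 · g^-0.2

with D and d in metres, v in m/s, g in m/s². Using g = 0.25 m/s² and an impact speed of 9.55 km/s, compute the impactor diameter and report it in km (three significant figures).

d ≈ 6.94 km

Rearranging for d: d = [D / (1.5 · 9550^0.39 · 0.25^-0.2)]^(1/0.78).
D = 70000 m.
9550^0.39 = 35.66
0.25^-0.2 = 1.320
Denominator = 1.5 × 35.66 × 1.320 = 70.61
D / 70.61 = 70000 / 70.61 = 991.4
d = 991.4^(1/0.78) = 991.4^1.2821 = 6942 m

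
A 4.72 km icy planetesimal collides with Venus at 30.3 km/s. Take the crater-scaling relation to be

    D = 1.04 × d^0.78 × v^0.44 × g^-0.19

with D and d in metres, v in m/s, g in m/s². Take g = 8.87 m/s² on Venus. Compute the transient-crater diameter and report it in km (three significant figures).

In SI units: d = 4720 m, v = 30300 m/s.
d^0.78 = 4720^0.78 = 734.0
v^0.44 = 30300^0.44 = 93.72
g^-0.19 = 8.87^-0.19 = 0.6605
D = 1.04 × 734.0 × 93.72 × 0.6605 = 47254 m
   = 47.25 km

D ≈ 47.3 km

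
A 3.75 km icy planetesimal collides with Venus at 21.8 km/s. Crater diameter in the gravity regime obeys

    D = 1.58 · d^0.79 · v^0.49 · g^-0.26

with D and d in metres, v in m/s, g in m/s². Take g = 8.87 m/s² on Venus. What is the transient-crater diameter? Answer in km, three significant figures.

In SI units: d = 3750 m, v = 21800 m/s.
d^0.79 = 3750^0.79 = 666.0
v^0.49 = 21800^0.49 = 133.6
g^-0.26 = 8.87^-0.26 = 0.5669
D = 1.58 × 666.0 × 133.6 × 0.5669 = 79697 m
   = 79.70 km

D ≈ 79.7 km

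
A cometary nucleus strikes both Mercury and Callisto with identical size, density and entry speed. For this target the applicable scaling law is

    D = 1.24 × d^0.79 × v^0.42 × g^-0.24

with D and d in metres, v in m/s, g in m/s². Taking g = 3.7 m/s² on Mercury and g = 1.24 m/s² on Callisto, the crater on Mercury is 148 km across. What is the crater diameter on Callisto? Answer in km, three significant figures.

All impactor-dependent factors cancel in the ratio, leaving D_Callisto/D_Mercury = (g_Callisto/g_Mercury)^-0.24.
(1.24/3.7)^-0.24 = 0.3351^-0.24 = 1.300
D_Callisto = 1.300 × 148 km = 192 km

D ≈ 192 km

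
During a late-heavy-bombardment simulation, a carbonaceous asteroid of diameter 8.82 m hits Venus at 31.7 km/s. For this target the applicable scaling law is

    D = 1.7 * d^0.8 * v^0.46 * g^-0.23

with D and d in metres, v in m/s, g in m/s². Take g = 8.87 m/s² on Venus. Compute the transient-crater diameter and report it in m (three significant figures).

In SI units: v = 31700 m/s.
d^0.8 = 8.82^0.8 = 5.707
v^0.46 = 31700^0.46 = 117.6
g^-0.23 = 8.87^-0.23 = 0.6053
D = 1.7 × 5.707 × 117.6 × 0.6053 = 690.6 m

D ≈ 691 m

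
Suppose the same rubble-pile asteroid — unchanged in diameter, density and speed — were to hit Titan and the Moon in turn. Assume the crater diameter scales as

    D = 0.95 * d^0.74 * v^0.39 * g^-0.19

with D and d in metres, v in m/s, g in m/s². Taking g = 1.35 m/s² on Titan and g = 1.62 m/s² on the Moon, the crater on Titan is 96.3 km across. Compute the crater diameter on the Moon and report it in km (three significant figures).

All impactor-dependent factors cancel in the ratio, leaving D_Moon/D_Titan = (g_Moon/g_Titan)^-0.19.
(1.62/1.35)^-0.19 = 1.200^-0.19 = 0.9660
D_Moon = 0.9660 × 96.3 km = 93.0 km

D ≈ 93.0 km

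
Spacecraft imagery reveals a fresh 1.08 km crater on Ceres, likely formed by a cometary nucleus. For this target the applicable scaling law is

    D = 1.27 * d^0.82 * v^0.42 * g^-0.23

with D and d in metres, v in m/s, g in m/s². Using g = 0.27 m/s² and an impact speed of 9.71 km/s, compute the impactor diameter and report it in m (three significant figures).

d ≈ 23.5 m

Rearranging for d: d = [D / (1.27 · 9710^0.42 · 0.27^-0.23)]^(1/0.82).
D = 1080 m.
9710^0.42 = 47.28
0.27^-0.23 = 1.351
Denominator = 1.27 × 47.28 × 1.351 = 81.12
D / 81.12 = 1080 / 81.12 = 13.31
d = 13.31^(1/0.82) = 13.31^1.2195 = 23.49 m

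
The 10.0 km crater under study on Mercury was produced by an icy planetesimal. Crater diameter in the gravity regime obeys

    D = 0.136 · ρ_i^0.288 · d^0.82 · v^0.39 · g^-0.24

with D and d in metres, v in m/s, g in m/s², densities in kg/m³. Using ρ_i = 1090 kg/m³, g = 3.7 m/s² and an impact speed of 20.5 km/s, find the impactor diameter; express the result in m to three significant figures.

d ≈ 963 m

Rearranging for d: d = [D / (0.136 · 1090^0.288 · 20500^0.39 · 3.7^-0.24)]^(1/0.82).
D = 10000 m.
1090^0.288 = 7.495
20500^0.39 = 48.04
3.7^-0.24 = 0.7305
Denominator = 0.136 × 7.495 × 48.04 × 0.7305 = 35.77
D / 35.77 = 10000 / 35.77 = 279.6
d = 279.6^(1/0.82) = 279.6^1.2195 = 962.8 m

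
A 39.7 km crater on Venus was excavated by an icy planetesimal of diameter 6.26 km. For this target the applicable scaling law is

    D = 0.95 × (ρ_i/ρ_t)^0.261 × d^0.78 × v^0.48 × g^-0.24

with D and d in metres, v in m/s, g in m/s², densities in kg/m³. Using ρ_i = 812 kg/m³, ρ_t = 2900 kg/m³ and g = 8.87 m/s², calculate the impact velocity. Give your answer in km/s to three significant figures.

v ≈ 17.1 km/s

Rearranging for v: v = [D / (0.95 · (812/2900)^0.261 · 6260^0.78 · 8.87^-0.24)]^(1/0.48).
D = 39700 m.
(812/2900)^0.261 = 0.7173
6260^0.78 = 914.8
8.87^-0.24 = 0.5922
Denominator = 0.95 × 0.7173 × 914.8 × 0.5922 = 369.2
D / 369.2 = 39700 / 369.2 = 107.5
v = 107.5^(1/0.48) = 107.5^2.0833 = 17062 m/s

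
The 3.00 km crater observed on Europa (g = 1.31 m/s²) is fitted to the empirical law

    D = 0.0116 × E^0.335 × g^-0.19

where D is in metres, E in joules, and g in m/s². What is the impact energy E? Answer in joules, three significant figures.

Rearranging: E = [D / (0.0116 · g^-0.19)]^(1/0.335).
D = 3000 m.
g^-0.19 = 1.31^-0.19 = 0.9500
D / (0.0116 × 0.9500) = 3000 / (0.01102) = 2.722 × 10^5
E = (2.722 × 10^5)^2.9851 = 1.674 × 10^16 J

E ≈ 1.67 × 10^16 J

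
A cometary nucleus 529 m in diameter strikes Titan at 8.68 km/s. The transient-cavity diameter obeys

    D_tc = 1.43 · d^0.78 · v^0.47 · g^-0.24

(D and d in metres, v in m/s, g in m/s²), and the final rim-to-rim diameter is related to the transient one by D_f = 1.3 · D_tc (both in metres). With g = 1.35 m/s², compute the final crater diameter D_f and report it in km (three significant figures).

D_f ≈ 16.3 km

v = 8680 m/s.
d^0.78 = 529^0.78 = 133.1
v^0.47 = 8680^0.47 = 70.97
g^-0.24 = 1.35^-0.24 = 0.9305
D_tc = 1.43 × 133.1 × 70.97 × 0.9305 = 12570 m
D_f = 1.3 × 12570 = 16341 m
     = 16.34 km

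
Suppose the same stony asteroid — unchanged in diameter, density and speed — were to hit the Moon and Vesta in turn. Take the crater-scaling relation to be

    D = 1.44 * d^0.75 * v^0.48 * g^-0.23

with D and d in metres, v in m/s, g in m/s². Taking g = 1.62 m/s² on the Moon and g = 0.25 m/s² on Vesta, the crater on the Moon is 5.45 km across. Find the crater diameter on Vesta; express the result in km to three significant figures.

All impactor-dependent factors cancel in the ratio, leaving D_Vesta/D_Moon = (g_Vesta/g_Moon)^-0.23.
(0.25/1.62)^-0.23 = 0.1543^-0.23 = 1.537
D_Vesta = 1.537 × 5.45 km = 8.38 km

D ≈ 8.38 km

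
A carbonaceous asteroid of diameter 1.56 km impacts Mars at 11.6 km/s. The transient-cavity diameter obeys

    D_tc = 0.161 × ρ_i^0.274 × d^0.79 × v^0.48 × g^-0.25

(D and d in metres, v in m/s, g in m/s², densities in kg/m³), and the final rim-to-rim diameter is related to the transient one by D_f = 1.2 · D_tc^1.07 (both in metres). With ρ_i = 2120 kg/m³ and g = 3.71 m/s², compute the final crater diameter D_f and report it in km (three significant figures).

In SI: d = 1560 m, v = 11600 m/s.
ρ_i^0.274 = 2120^0.274 = 8.155
d^0.79 = 1560^0.79 = 333.1
v^0.48 = 11600^0.48 = 89.32
g^-0.25 = 3.71^-0.25 = 0.7205
D_tc = 0.161 × 8.155 × 333.1 × 89.32 × 0.7205 = 28150 m
D_f = 1.2 × (28150)^1.07 = 69203 m
     = 69.20 km

D_f ≈ 69.2 km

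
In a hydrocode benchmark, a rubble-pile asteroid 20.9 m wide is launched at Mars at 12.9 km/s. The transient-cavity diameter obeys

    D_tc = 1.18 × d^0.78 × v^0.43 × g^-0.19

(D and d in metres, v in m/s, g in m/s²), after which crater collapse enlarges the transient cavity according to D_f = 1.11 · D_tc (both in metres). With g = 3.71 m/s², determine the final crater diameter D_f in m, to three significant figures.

D_f ≈ 640 m

v = 12900 m/s.
d^0.78 = 20.9^0.78 = 10.71
v^0.43 = 12900^0.43 = 58.55
g^-0.19 = 3.71^-0.19 = 0.7795
D_tc = 1.18 × 10.71 × 58.55 × 0.7795 = 576.8 m
D_f = 1.11 × 576.8 = 640.2 m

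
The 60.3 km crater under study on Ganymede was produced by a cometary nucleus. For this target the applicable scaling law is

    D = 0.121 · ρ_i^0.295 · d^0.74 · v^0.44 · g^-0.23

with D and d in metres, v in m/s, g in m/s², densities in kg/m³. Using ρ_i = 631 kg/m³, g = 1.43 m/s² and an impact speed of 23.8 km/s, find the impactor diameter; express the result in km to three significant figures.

Rearranging for d: d = [D / (0.121 · 631^0.295 · 23800^0.44 · 1.43^-0.23)]^(1/0.74).
D = 60300 m.
631^0.295 = 6.699
23800^0.44 = 84.27
1.43^-0.23 = 0.9210
Denominator = 0.121 × 6.699 × 84.27 × 0.9210 = 62.91
D / 62.91 = 60300 / 62.91 = 958.5
d = 958.5^(1/0.74) = 958.5^1.3514 = 10699 m

d ≈ 10.7 km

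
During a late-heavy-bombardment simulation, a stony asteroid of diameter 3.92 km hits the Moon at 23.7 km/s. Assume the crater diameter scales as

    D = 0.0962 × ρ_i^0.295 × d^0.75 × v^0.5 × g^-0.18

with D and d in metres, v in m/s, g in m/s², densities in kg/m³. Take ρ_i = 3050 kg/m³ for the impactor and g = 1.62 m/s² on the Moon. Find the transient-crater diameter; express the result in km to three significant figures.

D ≈ 71.7 km

In SI units: d = 3920 m, v = 23700 m/s.
ρ_i^0.295 = 3050^0.295 = 10.66
d^0.75 = 3920^0.75 = 495.4
v^0.5 = 23700^0.5 = 153.9
g^-0.18 = 1.62^-0.18 = 0.9168
D = 0.0962 × 10.66 × 495.4 × 153.9 × 0.9168 = 71681 m
   = 71.68 km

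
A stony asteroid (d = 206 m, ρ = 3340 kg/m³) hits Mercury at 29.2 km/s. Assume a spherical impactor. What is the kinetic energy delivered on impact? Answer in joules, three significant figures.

v = 29200 m/s.
Mass m = (π/6) ρ d³ = (π/6) × 3340 × (206)³ = 1.529 × 10^10 kg
E = ½ m v² = 0.5 × 1.529 × 10^10 × (29200)² = 6.518 × 10^18 J

E ≈ 6.52 × 10^18 J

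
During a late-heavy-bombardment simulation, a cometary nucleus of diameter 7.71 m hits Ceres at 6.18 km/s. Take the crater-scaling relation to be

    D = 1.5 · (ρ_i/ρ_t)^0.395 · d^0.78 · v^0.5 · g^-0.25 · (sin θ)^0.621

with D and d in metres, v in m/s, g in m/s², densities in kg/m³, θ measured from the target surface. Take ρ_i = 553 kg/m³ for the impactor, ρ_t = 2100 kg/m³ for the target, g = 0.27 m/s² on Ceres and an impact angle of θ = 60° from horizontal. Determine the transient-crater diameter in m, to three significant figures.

In SI units: v = 6180 m/s.
(ρ_i/ρ_t)^0.395 = (553/2100)^0.395 = 0.5903
d^0.78 = 7.71^0.78 = 4.919
v^0.5 = 6180^0.5 = 78.61
g^-0.25 = 0.27^-0.25 = 1.387
(sin 60°)^0.621 = 0.8660^0.621 = 0.9145
D = 1.5 × 0.5903 × 4.919 × 78.61 × 1.387 × 0.9145 = 434.3 m

D ≈ 434 m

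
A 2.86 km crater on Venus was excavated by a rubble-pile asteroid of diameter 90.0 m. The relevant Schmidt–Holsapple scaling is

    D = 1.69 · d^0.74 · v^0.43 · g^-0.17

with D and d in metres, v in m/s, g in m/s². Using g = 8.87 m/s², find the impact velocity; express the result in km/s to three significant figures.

v ≈ 33.1 km/s

Rearranging for v: v = [D / (1.69 · 90^0.74 · 8.87^-0.17)]^(1/0.43).
D = 2860 m.
90^0.74 = 27.93
8.87^-0.17 = 0.6900
Denominator = 1.69 × 27.93 × 0.6900 = 32.57
D / 32.57 = 2860 / 32.57 = 87.81
v = 87.81^(1/0.43) = 87.81^2.3256 = 33106 m/s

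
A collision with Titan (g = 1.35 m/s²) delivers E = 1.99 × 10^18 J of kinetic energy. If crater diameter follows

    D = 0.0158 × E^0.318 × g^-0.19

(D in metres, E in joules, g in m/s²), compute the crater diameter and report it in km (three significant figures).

D ≈ 9.84 km

E^0.318 = (1.99 × 10^18)^0.318 = 6.592 × 10^5
g^-0.19 = 1.35^-0.19 = 0.9446
D = 0.0158 × 6.592 × 10^5 × 0.9446 = 9838 m
   = 9.838 km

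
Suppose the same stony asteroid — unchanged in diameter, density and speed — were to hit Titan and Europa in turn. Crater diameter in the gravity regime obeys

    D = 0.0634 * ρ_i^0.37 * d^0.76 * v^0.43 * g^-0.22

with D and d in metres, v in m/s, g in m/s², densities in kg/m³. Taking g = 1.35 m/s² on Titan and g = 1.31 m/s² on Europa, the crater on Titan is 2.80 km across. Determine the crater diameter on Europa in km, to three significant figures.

All impactor-dependent factors cancel in the ratio, leaving D_Europa/D_Titan = (g_Europa/g_Titan)^-0.22.
(1.31/1.35)^-0.22 = 0.9704^-0.22 = 1.007
D_Europa = 1.007 × 2.80 km = 2.82 km

D ≈ 2.82 km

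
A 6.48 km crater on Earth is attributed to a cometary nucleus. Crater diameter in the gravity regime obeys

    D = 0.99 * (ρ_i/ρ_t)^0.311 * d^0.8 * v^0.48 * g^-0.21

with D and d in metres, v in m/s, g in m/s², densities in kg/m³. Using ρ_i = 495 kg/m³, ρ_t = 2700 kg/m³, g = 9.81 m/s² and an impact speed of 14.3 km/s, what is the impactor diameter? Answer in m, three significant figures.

Rearranging for d: d = [D / (0.99 · (495/2700)^0.311 · 14300^0.48 · 9.81^-0.21)]^(1/0.8).
D = 6480 m.
(495/2700)^0.311 = 0.5900
14300^0.48 = 98.76
9.81^-0.21 = 0.6191
Denominator = 0.99 × 0.5900 × 98.76 × 0.6191 = 35.71
D / 35.71 = 6480 / 35.71 = 181.5
d = 181.5^(1/0.8) = 181.5^1.25 = 666.2 m

d ≈ 666 m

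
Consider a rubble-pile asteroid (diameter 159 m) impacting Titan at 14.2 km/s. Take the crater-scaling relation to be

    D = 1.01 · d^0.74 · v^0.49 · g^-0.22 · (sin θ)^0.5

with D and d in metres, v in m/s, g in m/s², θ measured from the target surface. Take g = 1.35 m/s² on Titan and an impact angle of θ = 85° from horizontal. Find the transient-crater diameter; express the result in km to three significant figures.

In SI units: v = 14200 m/s.
d^0.74 = 159^0.74 = 42.56
v^0.49 = 14200^0.49 = 108.3
g^-0.22 = 1.35^-0.22 = 0.9361
(sin 85°)^0.5 = 0.9962^0.5 = 0.9981
D = 1.01 × 42.56 × 108.3 × 0.9361 × 0.9981 = 4350 m
   = 4.350 km

D ≈ 4.35 km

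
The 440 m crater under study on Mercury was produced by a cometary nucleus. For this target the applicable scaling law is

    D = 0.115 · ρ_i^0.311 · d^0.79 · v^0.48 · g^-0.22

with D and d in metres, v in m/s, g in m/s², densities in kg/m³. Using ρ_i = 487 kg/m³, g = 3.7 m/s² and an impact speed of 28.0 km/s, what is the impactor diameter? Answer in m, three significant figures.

Rearranging for d: d = [D / (0.115 · 487^0.311 · 28000^0.48 · 3.7^-0.22)]^(1/0.79).
487^0.311 = 6.852
28000^0.48 = 136.3
3.7^-0.22 = 0.7499
Denominator = 0.115 × 6.852 × 136.3 × 0.7499 = 80.54
D / 80.54 = 440 / 80.54 = 5.463
d = 5.463^(1/0.79) = 5.463^1.2658 = 8.579 m

d ≈ 8.58 m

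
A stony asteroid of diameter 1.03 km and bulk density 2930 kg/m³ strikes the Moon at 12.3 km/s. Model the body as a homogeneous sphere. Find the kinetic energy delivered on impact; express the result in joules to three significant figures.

d = 1030 m; v = 12300 m/s.
Mass m = (π/6) ρ d³ = (π/6) × 2930 × (1030)³ = 1.676 × 10^12 kg
E = ½ m v² = 0.5 × 1.676 × 10^12 × (12300)² = 1.268 × 10^20 J

E ≈ 1.27 × 10^20 J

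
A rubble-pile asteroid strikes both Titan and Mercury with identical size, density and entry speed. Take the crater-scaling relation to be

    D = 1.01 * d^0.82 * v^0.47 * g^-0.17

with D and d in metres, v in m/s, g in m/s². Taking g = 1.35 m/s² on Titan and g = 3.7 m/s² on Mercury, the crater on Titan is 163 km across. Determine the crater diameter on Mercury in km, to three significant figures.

D ≈ 137 km

All impactor-dependent factors cancel in the ratio, leaving D_Mercury/D_Titan = (g_Mercury/g_Titan)^-0.17.
(3.7/1.35)^-0.17 = 2.741^-0.17 = 0.8425
D_Mercury = 0.8425 × 163 km = 137 km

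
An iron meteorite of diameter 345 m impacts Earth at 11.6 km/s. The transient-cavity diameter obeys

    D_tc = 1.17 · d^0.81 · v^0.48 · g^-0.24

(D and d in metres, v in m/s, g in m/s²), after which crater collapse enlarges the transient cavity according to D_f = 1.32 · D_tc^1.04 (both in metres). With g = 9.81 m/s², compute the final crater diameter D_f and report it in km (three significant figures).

v = 11600 m/s.
d^0.81 = 345^0.81 = 113.7
v^0.48 = 11600^0.48 = 89.32
g^-0.24 = 9.81^-0.24 = 0.5781
D_tc = 1.17 × 113.7 × 89.32 × 0.5781 = 6869 m
D_f = 1.32 × (6869)^1.04 = 12911 m
     = 12.91 km

D_f ≈ 12.9 km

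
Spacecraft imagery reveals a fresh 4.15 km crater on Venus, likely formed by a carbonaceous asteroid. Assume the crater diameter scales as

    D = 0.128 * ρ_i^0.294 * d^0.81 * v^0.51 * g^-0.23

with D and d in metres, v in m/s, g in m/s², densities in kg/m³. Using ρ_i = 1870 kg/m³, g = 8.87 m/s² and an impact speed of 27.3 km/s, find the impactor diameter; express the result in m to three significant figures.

d ≈ 72.0 m

Rearranging for d: d = [D / (0.128 · 1870^0.294 · 27300^0.51 · 8.87^-0.23)]^(1/0.81).
D = 4150 m.
1870^0.294 = 9.161
27300^0.51 = 183.0
8.87^-0.23 = 0.6053
Denominator = 0.128 × 9.161 × 183.0 × 0.6053 = 129.9
D / 129.9 = 4150 / 129.9 = 31.95
d = 31.95^(1/0.81) = 31.95^1.2346 = 72.01 m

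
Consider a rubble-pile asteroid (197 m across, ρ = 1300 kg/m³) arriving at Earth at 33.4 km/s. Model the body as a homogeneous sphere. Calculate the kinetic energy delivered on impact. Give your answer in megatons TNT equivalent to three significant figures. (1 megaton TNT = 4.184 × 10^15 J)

v = 33400 m/s.
Mass m = (π/6) ρ d³ = (π/6) × 1300 × (197)³ = 5.204 × 10^9 kg
E = ½ m v² = 0.5 × 5.204 × 10^9 × (33400)² = 2.903 × 10^18 J
   = 2.903 × 10^18 / 4.184×10^15 = 693.8 Mt

E ≈ 694 Mt TNT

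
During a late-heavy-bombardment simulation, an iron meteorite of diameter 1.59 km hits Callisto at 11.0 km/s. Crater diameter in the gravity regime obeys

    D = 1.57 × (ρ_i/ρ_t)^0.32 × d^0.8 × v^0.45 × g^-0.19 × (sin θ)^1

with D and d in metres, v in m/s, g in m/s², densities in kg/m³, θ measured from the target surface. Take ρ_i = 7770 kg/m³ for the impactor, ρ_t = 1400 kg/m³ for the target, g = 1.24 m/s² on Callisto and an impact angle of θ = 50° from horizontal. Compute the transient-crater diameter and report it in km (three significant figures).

In SI units: d = 1590 m, v = 11000 m/s.
(ρ_i/ρ_t)^0.32 = (7770/1400)^0.32 = 1.731
d^0.8 = 1590^0.8 = 364.0
v^0.45 = 11000^0.45 = 65.86
g^-0.19 = 1.24^-0.19 = 0.9600
(sin 50°)^1 = 0.7660^1 = 0.7660
D = 1.57 × 1.731 × 364.0 × 65.86 × 0.9600 × 0.7660 = 47909 m
   = 47.91 km

D ≈ 47.9 km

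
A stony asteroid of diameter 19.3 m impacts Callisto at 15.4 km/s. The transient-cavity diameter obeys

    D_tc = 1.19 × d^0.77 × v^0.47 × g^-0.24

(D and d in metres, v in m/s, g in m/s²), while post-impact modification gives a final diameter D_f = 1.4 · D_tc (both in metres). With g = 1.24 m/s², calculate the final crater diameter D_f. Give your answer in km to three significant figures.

D_f ≈ 1.44 km

v = 15400 m/s.
d^0.77 = 19.3^0.77 = 9.770
v^0.47 = 15400^0.47 = 92.93
g^-0.24 = 1.24^-0.24 = 0.9497
D_tc = 1.19 × 9.770 × 92.93 × 0.9497 = 1026 m
D_f = 1.4 × 1026 = 1436 m
     = 1.436 km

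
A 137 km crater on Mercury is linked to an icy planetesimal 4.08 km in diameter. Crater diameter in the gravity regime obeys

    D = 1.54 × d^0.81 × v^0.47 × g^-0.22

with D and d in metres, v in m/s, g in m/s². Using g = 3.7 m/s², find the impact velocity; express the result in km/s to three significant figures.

Rearranging for v: v = [D / (1.54 · 4080^0.81 · 3.7^-0.22)]^(1/0.47).
D = 137000 m.
4080^0.81 = 840.7
3.7^-0.22 = 0.7499
Denominator = 1.54 × 840.7 × 0.7499 = 970.9
D / 970.9 = 137000 / 970.9 = 141.1
v = 141.1^(1/0.47) = 141.1^2.1277 = 37458 m/s

v ≈ 37.5 km/s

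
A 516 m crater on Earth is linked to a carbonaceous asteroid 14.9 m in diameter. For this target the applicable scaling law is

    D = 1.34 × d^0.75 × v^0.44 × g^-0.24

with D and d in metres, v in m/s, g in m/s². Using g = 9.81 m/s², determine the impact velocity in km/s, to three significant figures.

Rearranging for v: v = [D / (1.34 · 14.9^0.75 · 9.81^-0.24)]^(1/0.44).
14.9^0.75 = 7.584
9.81^-0.24 = 0.5781
Denominator = 1.34 × 7.584 × 0.5781 = 5.875
D / 5.875 = 516 / 5.875 = 87.83
v = 87.83^(1/0.44) = 87.83^2.2727 = 26141 m/s

v ≈ 26.1 km/s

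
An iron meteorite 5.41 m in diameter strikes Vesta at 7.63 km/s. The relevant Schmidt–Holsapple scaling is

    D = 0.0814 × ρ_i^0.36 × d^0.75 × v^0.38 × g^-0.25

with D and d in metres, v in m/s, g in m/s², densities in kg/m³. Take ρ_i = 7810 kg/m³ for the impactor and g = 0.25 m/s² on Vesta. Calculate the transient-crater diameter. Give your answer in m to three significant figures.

D ≈ 307 m

In SI units: v = 7630 m/s.
ρ_i^0.36 = 7810^0.36 = 25.20
d^0.75 = 5.41^0.75 = 3.547
v^0.38 = 7630^0.38 = 29.88
g^-0.25 = 0.25^-0.25 = 1.414
D = 0.0814 × 25.20 × 3.547 × 29.88 × 1.414 = 307.4 m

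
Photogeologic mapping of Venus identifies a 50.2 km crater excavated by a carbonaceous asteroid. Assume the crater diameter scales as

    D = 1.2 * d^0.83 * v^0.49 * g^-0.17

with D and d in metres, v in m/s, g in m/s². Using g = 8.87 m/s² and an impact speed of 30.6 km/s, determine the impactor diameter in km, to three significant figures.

d ≈ 1.30 km

Rearranging for d: d = [D / (1.2 · 30600^0.49 · 8.87^-0.17)]^(1/0.83).
D = 50200 m.
30600^0.49 = 157.8
8.87^-0.17 = 0.6900
Denominator = 1.2 × 157.8 × 0.6900 = 130.7
D / 130.7 = 50200 / 130.7 = 384.1
d = 384.1^(1/0.83) = 384.1^1.2048 = 1299 m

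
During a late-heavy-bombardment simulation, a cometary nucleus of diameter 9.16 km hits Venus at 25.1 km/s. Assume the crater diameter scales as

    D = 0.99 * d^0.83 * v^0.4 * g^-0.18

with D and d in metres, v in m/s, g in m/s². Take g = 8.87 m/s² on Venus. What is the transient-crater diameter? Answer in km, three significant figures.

D ≈ 74.7 km

In SI units: d = 9160 m, v = 25100 m/s.
d^0.83 = 9160^0.83 = 1943
v^0.4 = 25100^0.4 = 57.53
g^-0.18 = 8.87^-0.18 = 0.6751
D = 0.99 × 1943 × 57.53 × 0.6751 = 74709 m
   = 74.71 km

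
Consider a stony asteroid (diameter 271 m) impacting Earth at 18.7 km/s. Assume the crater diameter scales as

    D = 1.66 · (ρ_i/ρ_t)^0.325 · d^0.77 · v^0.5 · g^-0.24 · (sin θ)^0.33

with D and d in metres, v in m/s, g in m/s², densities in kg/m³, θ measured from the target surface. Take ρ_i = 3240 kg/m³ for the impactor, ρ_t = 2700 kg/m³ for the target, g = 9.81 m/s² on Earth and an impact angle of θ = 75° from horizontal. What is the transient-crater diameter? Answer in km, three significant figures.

In SI units: v = 18700 m/s.
(ρ_i/ρ_t)^0.325 = (3240/2700)^0.325 = 1.061
d^0.77 = 271^0.77 = 74.71
v^0.5 = 18700^0.5 = 136.7
g^-0.24 = 9.81^-0.24 = 0.5781
(sin 75°)^0.33 = 0.9659^0.33 = 0.9886
D = 1.66 × 1.061 × 74.71 × 136.7 × 0.5781 × 0.9886 = 10280 m
   = 10.28 km

D ≈ 10.3 km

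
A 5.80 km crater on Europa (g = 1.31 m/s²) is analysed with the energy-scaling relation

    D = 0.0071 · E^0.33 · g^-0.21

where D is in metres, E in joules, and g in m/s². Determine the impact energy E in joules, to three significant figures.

Rearranging: E = [D / (0.0071 · g^-0.21)]^(1/0.33).
D = 5800 m.
g^-0.21 = 1.31^-0.21 = 0.9449
D / (0.0071 × 0.9449) = 5800 / (6.709 × 10^-3) = 8.645 × 10^5
E = (8.645 × 10^5)^3.0303 = 9.776 × 10^17 J

E ≈ 9.78 × 10^17 J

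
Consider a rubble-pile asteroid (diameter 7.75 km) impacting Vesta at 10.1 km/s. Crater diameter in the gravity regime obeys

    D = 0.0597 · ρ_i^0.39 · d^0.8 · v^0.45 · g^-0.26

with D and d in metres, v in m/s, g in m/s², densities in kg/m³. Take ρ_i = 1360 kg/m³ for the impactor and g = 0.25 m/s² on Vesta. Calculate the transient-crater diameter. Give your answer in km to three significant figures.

D ≈ 117 km

In SI units: d = 7750 m, v = 10100 m/s.
ρ_i^0.39 = 1360^0.39 = 16.68
d^0.8 = 7750^0.8 = 1293
v^0.45 = 10100^0.45 = 63.38
g^-0.26 = 0.25^-0.26 = 1.434
D = 0.0597 × 16.68 × 1293 × 63.38 × 1.434 = 1.170 × 10^5 m
   = 117.0 km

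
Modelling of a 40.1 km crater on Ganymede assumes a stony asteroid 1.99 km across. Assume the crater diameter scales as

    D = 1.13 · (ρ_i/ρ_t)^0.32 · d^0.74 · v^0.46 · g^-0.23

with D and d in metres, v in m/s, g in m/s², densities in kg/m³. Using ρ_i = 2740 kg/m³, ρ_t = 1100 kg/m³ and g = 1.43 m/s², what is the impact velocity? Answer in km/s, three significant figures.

v ≈ 24.4 km/s

Rearranging for v: v = [D / (1.13 · (2740/1100)^0.32 · 1990^0.74 · 1.43^-0.23)]^(1/0.46).
D = 40100 m.
(2740/1100)^0.32 = 1.339
1990^0.74 = 276.2
1.43^-0.23 = 0.9210
Denominator = 1.13 × 1.339 × 276.2 × 0.9210 = 384.9
D / 384.9 = 40100 / 384.9 = 104.2
v = 104.2^(1/0.46) = 104.2^2.1739 = 24358 m/s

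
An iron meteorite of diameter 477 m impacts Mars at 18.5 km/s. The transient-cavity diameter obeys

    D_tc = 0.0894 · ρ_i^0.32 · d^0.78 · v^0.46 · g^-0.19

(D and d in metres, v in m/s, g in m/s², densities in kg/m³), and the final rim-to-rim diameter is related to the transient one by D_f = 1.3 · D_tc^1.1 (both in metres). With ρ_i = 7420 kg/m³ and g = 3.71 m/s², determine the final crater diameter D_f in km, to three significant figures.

D_f ≈ 45.8 km

v = 18500 m/s.
ρ_i^0.32 = 7420^0.32 = 17.32
d^0.78 = 477^0.78 = 122.8
v^0.46 = 18500^0.46 = 91.81
g^-0.19 = 3.71^-0.19 = 0.7795
D_tc = 0.0894 × 17.32 × 122.8 × 91.81 × 0.7795 = 13610 m
D_f = 1.3 × (13610)^1.1 = 45834 m
     = 45.83 km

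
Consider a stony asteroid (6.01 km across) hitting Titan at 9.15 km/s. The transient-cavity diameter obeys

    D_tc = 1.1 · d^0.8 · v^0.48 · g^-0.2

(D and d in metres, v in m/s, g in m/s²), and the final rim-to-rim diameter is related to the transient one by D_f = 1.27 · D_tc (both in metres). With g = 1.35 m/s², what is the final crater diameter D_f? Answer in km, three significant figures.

D_f ≈ 111 km

In SI: d = 6010 m, v = 9150 m/s.
d^0.8 = 6010^0.8 = 1055
v^0.48 = 9150^0.48 = 79.70
g^-0.2 = 1.35^-0.2 = 0.9417
D_tc = 1.1 × 1055 × 79.70 × 0.9417 = 87100 m
D_f = 1.27 × 87100 = 1.106 × 10^5 m
     = 110.6 km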